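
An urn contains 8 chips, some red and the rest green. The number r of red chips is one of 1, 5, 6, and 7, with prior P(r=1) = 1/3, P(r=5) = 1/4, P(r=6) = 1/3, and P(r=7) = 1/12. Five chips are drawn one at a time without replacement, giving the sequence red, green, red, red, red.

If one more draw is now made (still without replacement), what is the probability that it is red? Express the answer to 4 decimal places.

For each hypothesis, P(data | H) works out to: P(data | r = 1) = (1/8)(7/7)(0/6) = 0; P(data | r = 5) = (5/8)(3/7)(4/6)(3/5)(2/4) = 3/56; P(data | r = 6) = (6/8)(2/7)(5/6)(4/5)(3/4) = 3/28; P(data | r = 7) = (7/8)(1/7)(6/6)(5/5)(4/4) = 1/8.
Multiplying each by its prior: 1/3 · 0 = 0, 1/4 · 3/56 = 3/224, 1/3 · 3/28 = 1/28, 1/12 · 1/8 = 1/96; these sum to 5/84.
Dividing through by the total gives posterior P(r = 1 | data) = 0, P(r = 5 | data) = 9/40, P(r = 6 | data) = 3/5, P(r = 7 | data) = 7/40.
Averaging over the posterior, P(red next | data) = (1/3)(9/40) + (2/3)(3/5) + (1)(7/40) = 13/20.

0.6500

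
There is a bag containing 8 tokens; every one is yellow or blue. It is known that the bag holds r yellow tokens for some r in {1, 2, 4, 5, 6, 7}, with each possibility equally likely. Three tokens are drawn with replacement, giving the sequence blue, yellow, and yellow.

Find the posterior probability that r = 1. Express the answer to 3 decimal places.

Under each hypothesis, the probability of the observed sequence is: P(data | r = 1) = (7/8)(1/8)(1/8) = 0.013672; P(data | r = 2) = (6/8)(2/8)(2/8) = 0.046875; P(data | r = 4) = (4/8)(4/8)(4/8) = 0.125; P(data | r = 5) = (3/8)(5/8)(5/8) = 0.14648; P(data | r = 6) = (2/8)(6/8)(6/8) = 0.14062; P(data | r = 7) = (1/8)(7/8)(7/8) = 0.095703.
The prior-weighted likelihoods are 1/6 · 0.013672 = 0.0022786, 1/6 · 0.046875 = 0.0078125, 1/6 · 0.125 = 0.020833, 1/6 · 0.14648 = 0.024414, 1/6 · 0.14062 = 0.023438, 1/6 · 0.095703 = 0.015951; with total 0.094727.
So P(r = 1 | data) = (0.0022786) / (0.094727) = 0.024055.

0.024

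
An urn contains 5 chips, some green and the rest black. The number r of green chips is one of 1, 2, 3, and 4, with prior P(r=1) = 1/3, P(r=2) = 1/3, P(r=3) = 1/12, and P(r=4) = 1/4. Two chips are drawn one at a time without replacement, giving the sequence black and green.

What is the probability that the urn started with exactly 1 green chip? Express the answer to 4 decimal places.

0.2759

The likelihood of the observed sequence under each hypothesis: P(data | r = 1) = (4/5)(1/4) = 1/5; P(data | r = 2) = (3/5)(2/4) = 3/10; P(data | r = 3) = (2/5)(3/4) = 3/10; P(data | r = 4) = (1/5)(4/4) = 1/5.
Multiplying each by its prior: 1/3 · 1/5 = 1/15, 1/3 · 3/10 = 1/10, 1/12 · 3/10 = 1/40, 1/4 · 1/5 = 1/20; these sum to 29/120.
Hence P(r = 1 | data) = (1/15) / (29/120) = 8/29.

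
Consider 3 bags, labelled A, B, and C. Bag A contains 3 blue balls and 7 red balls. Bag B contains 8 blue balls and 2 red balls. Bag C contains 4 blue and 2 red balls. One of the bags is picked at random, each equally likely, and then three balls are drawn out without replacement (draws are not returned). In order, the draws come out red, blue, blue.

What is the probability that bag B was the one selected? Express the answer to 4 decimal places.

Compute the likelihood of the observed sequence for each case: P(data | bag A) = (7/10)(3/9)(2/8) = 0.058333; P(data | bag B) = (2/10)(8/9)(7/8) = 0.15556; P(data | bag C) = (2/6)(4/5)(3/4) = 0.2.
Weighting by the prior gives 1/3 · 0.058333 = 0.019444, 1/3 · 0.15556 = 0.051852, 1/3 · 0.2 = 0.066667; with total 0.13796.
By Bayes' rule, P(bag B | data) = (0.051852) / (0.13796) = 0.37584.

0.3758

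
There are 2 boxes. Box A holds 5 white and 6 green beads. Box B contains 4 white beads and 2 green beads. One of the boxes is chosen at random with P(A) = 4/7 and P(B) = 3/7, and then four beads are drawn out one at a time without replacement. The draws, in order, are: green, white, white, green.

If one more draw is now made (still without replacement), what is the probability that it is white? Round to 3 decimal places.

0.656

Under each hypothesis, the probability of the observed sequence is: P(data | box A) = (6/11)(5/10)(4/9)(5/8) = 0.075758; P(data | box B) = (2/6)(4/5)(3/4)(1/3) = 0.066667.
The prior-weighted likelihoods are 4/7 · 0.075758 = 0.04329, 3/7 · 0.066667 = 0.028571; summing to 0.071861.
Normalising, the posterior is P(box A | data) = 0.60241, P(box B | data) = 0.39759.
So P(white next | data) = Σ P(white next | H) P(H | data) = (3/7)(0.60241) + (1)(0.39759) = 0.65577.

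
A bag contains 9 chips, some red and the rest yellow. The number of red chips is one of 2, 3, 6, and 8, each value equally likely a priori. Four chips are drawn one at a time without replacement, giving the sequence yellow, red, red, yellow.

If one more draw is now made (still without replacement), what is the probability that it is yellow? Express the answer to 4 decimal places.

0.5946

For each hypothesis, P(data | H) works out to: P(data | r = 2) = (7/9)(2/8)(1/7)(6/6) = 0.027778; P(data | r = 3) = (6/9)(3/8)(2/7)(5/6) = 0.059524; P(data | r = 6) = (3/9)(6/8)(5/7)(2/6) = 0.059524; P(data | r = 8) = (1/9)(8/8)(7/7)(0/6) = 0.
Multiplying each by its prior: 1/4 · 0.027778 = 0.0069444, 1/4 · 0.059524 = 0.014881, 1/4 · 0.059524 = 0.014881, 1/4 · 0 = 0; summing to 0.036706.
The posterior is then P(r = 2 | data) = 0.18919, P(r = 3 | data) = 0.40541, P(r = 6 | data) = 0.40541, P(r = 8 | data) = 0.
The predictive probability is P(yellow next | data) = (1)(0.18919) + (4/5)(0.40541) + (1/5)(0.40541) = 0.59459.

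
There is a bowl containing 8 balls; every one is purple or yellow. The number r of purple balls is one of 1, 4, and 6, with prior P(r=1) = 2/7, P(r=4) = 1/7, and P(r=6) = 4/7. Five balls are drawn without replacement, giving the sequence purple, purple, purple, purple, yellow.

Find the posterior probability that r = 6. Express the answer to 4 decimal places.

For each hypothesis, P(data | H) works out to: P(data | r = 1) = (1/8)(0/7) = 0; P(data | r = 4) = (4/8)(3/7)(2/6)(1/5)(4/4) = 1/70; P(data | r = 6) = (6/8)(5/7)(4/6)(3/5)(2/4) = 3/28.
The prior-weighted likelihoods are 2/7 · 0 = 0, 1/7 · 1/70 = 1/490, 4/7 · 3/28 = 3/49; with total 31/490.
So P(r = 6 | data) = (3/49) / (31/490) = 30/31.

0.9677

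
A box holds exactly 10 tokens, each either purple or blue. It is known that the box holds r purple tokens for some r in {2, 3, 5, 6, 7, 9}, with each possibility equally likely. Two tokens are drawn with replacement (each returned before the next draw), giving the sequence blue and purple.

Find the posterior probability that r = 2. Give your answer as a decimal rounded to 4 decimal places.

The likelihood of the observed sequence under each hypothesis: P(data | r = 2) = (8/10)(2/10) = 4/25; P(data | r = 3) = (7/10)(3/10) = 21/100; P(data | r = 5) = (5/10)(5/10) = 1/4; P(data | r = 6) = (4/10)(6/10) = 6/25; P(data | r = 7) = (3/10)(7/10) = 21/100; P(data | r = 9) = (1/10)(9/10) = 9/100.
Multiplying each by its prior: 1/6 · 4/25 = 2/75, 1/6 · 21/100 = 7/200, 1/6 · 1/4 = 1/24, 1/6 · 6/25 = 1/25, 1/6 · 21/100 = 7/200, 1/6 · 9/100 = 3/200; summing to 29/150.
Therefore the posterior P(r = 2 | data) = (2/75) / (29/150) = 4/29.

0.1379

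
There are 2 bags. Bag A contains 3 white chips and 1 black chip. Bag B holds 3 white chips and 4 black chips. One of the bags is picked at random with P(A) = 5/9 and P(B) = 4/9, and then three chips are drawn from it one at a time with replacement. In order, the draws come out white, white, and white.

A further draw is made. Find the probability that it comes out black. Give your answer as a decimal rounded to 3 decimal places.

Compute the likelihood of the observed sequence for each case: P(data | bag A) = (3/4)(3/4)(3/4) = 0.42188; P(data | bag B) = (3/7)(3/7)(3/7) = 0.078717.
Weighting by the prior gives 5/9 · 0.42188 = 0.23438, 4/9 · 0.078717 = 0.034985; summing to 0.26936.
Dividing through by the total gives posterior P(bag A | data) = 0.87012, P(bag B | data) = 0.12988.
So P(black next | data) = Σ P(black next | H) P(H | data) = (1/4)(0.87012) + (4/7)(0.12988) = 0.29175.

0.292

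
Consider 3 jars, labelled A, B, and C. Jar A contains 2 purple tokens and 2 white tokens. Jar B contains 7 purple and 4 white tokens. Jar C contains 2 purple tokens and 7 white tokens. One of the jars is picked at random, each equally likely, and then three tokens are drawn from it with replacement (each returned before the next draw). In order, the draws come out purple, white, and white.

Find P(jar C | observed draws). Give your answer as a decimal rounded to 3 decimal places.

Under each hypothesis, the probability of the observed sequence is: P(data | jar A) = (2/4)(2/4)(2/4) = 0.125; P(data | jar B) = (7/11)(4/11)(4/11) = 0.084147; P(data | jar C) = (2/9)(7/9)(7/9) = 0.13443.
Weighting by the prior gives 1/3 · 0.125 = 0.041667, 1/3 · 0.084147 = 0.028049, 1/3 · 0.13443 = 0.04481; with total 0.11453.
Therefore the posterior P(jar C | data) = (0.04481) / (0.11453) = 0.39127.

0.391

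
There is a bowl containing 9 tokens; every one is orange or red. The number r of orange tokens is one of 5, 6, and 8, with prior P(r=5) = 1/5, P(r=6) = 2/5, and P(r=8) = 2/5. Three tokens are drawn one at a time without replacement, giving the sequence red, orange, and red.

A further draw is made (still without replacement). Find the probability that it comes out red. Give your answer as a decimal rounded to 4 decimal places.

0.2424

The likelihood of the observed sequence under each hypothesis: P(data | r = 5) = (4/9)(5/8)(3/7) = 5/42; P(data | r = 6) = (3/9)(6/8)(2/7) = 1/14; P(data | r = 8) = (1/9)(8/8)(0/7) = 0.
Multiplying each by its prior: 1/5 · 5/42 = 1/42, 2/5 · 1/14 = 1/35, 2/5 · 0 = 0; these sum to 11/210.
The posterior is then P(r = 5 | data) = 5/11, P(r = 6 | data) = 6/11, P(r = 8 | data) = 0.
The predictive probability is P(red next | data) = (1/3)(5/11) + (1/6)(6/11) = 8/33.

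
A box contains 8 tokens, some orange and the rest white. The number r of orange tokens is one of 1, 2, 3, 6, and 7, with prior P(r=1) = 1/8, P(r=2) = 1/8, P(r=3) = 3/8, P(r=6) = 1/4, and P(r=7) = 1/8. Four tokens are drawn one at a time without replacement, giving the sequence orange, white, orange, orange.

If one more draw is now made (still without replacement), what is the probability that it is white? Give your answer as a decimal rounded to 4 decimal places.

0.2692

Compute the likelihood of the observed sequence for each case: P(data | r = 1) = (1/8)(7/7)(0/6) = 0; P(data | r = 2) = (2/8)(6/7)(1/6)(0/5) = 0; P(data | r = 3) = (3/8)(5/7)(2/6)(1/5) = 1/56; P(data | r = 6) = (6/8)(2/7)(5/6)(4/5) = 1/7; P(data | r = 7) = (7/8)(1/7)(6/6)(5/5) = 1/8.
Weighting by the prior gives 1/8 · 0 = 0, 1/8 · 0 = 0, 3/8 · 1/56 = 3/448, 1/4 · 1/7 = 1/28, 1/8 · 1/8 = 1/64; summing to 13/224.
Normalising, the posterior is P(r = 1 | data) = 0, P(r = 2 | data) = 0, P(r = 3 | data) = 3/26, P(r = 6 | data) = 8/13, P(r = 7 | data) = 7/26.
Averaging over the posterior, P(white next | data) = (1)(3/26) + (1/4)(8/13) + (0)(7/26) = 7/26.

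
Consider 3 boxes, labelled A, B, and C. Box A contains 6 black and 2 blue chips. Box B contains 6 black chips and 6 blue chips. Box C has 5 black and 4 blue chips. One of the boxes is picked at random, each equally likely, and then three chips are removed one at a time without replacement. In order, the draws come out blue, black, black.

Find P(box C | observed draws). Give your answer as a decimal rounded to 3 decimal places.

Compute the likelihood of the observed sequence for each case: P(data | box A) = (2/8)(6/7)(5/6) = 0.17857; P(data | box B) = (6/12)(6/11)(5/10) = 0.13636; P(data | box C) = (4/9)(5/8)(4/7) = 0.15873.
Weighting by the prior gives 1/3 · 0.17857 = 0.059524, 1/3 · 0.13636 = 0.045455, 1/3 · 0.15873 = 0.05291; with total 0.15789.
Hence P(box C | data) = (0.05291) / (0.15789) = 0.33511.

0.335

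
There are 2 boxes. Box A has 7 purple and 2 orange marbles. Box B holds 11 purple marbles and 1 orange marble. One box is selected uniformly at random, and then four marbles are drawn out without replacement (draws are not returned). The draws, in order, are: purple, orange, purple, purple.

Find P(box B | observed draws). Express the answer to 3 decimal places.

Under each hypothesis, the probability of the observed sequence is: P(data | box A) = (7/9)(2/8)(6/7)(5/6) = 5/36; P(data | box B) = (11/12)(1/11)(10/10)(9/9) = 1/12.
Multiplying each by its prior: 1/2 · 5/36 = 5/72, 1/2 · 1/12 = 1/24; summing to 1/9.
So P(box B | data) = (1/24) / (1/9) = 3/8.

0.375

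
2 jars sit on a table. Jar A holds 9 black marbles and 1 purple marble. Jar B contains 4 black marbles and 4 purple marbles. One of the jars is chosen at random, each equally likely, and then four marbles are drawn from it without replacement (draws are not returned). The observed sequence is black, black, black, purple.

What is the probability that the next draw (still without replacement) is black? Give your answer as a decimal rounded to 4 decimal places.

For each hypothesis, P(data | H) works out to: P(data | jar A) = (9/10)(8/9)(7/8)(1/7) = 1/10; P(data | jar B) = (4/8)(3/7)(2/6)(4/5) = 2/35.
The prior-weighted likelihoods are 1/2 · 1/10 = 1/20, 1/2 · 2/35 = 1/35; these sum to 11/140.
Dividing through by the total gives posterior P(jar A | data) = 7/11, P(jar B | data) = 4/11.
Averaging over the posterior, P(black next | data) = (1)(7/11) + (1/4)(4/11) = 8/11.

0.7273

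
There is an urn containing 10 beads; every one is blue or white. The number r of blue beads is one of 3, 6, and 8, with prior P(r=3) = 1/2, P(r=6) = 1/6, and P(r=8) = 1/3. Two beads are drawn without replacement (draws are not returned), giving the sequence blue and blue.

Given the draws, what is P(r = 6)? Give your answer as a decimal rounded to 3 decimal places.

For each hypothesis, P(data | H) works out to: P(data | r = 3) = (3/10)(2/9) = 1/15; P(data | r = 6) = (6/10)(5/9) = 1/3; P(data | r = 8) = (8/10)(7/9) = 28/45.
Multiplying each by its prior: 1/2 · 1/15 = 1/30, 1/6 · 1/3 = 1/18, 1/3 · 28/45 = 28/135; with total 8/27.
By Bayes' rule, P(r = 6 | data) = (1/18) / (8/27) = 3/16.

0.188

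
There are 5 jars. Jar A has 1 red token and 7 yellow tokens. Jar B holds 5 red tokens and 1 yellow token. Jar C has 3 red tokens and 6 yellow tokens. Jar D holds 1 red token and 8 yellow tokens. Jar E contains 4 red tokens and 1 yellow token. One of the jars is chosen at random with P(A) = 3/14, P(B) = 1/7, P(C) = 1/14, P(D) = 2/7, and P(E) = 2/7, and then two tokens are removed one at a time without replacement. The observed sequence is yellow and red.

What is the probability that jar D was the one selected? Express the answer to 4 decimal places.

0.2018

Under each hypothesis, the probability of the observed sequence is: P(data | jar A) = (7/8)(1/7) = 0.125; P(data | jar B) = (1/6)(5/5) = 0.16667; P(data | jar C) = (6/9)(3/8) = 0.25; P(data | jar D) = (8/9)(1/8) = 0.11111; P(data | jar E) = (1/5)(4/4) = 0.2.
The prior-weighted likelihoods are 3/14 · 0.125 = 0.026786, 1/7 · 0.16667 = 0.02381, 1/14 · 0.25 = 0.017857, 2/7 · 0.11111 = 0.031746, 2/7 · 0.2 = 0.057143; summing to 0.15734.
Therefore the posterior P(jar D | data) = (0.031746) / (0.15734) = 0.20177.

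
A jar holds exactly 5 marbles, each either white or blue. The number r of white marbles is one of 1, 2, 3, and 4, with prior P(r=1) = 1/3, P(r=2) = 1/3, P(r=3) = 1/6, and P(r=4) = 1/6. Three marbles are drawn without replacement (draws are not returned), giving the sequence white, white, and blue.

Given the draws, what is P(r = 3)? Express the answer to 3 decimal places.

0.333

Compute the likelihood of the observed sequence for each case: P(data | r = 1) = (1/5)(0/4) = 0; P(data | r = 2) = (2/5)(1/4)(3/3) = 1/10; P(data | r = 3) = (3/5)(2/4)(2/3) = 1/5; P(data | r = 4) = (4/5)(3/4)(1/3) = 1/5.
Weighting by the prior gives 1/3 · 0 = 0, 1/3 · 1/10 = 1/30, 1/6 · 1/5 = 1/30, 1/6 · 1/5 = 1/30; these sum to 1/10.
Hence P(r = 3 | data) = (1/30) / (1/10) = 1/3.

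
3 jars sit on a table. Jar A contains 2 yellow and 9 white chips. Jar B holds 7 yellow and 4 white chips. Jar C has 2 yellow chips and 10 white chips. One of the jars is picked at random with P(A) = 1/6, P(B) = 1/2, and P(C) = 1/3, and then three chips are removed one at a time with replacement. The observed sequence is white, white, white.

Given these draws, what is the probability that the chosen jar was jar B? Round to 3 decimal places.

Compute the likelihood of the observed sequence for each case: P(data | jar A) = (9/11)(9/11)(9/11) = 0.54771; P(data | jar B) = (4/11)(4/11)(4/11) = 0.048084; P(data | jar C) = (10/12)(10/12)(10/12) = 0.5787.
Multiplying each by its prior: 1/6 · 0.54771 = 0.091285, 1/2 · 0.048084 = 0.024042, 1/3 · 0.5787 = 0.1929; summing to 0.30823.
Therefore the posterior P(jar B | data) = (0.024042) / (0.30823) = 0.078001.

0.078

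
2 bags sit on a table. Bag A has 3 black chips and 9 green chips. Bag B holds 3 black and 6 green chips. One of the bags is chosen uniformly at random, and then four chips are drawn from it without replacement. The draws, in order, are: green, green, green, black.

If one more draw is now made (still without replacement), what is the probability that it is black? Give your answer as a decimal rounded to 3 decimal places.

0.322

Under each hypothesis, the probability of the observed sequence is: P(data | bag A) = (9/12)(8/11)(7/10)(3/9) = 0.12727; P(data | bag B) = (6/9)(5/8)(4/7)(3/6) = 0.11905.
Multiplying each by its prior: 1/2 · 0.12727 = 0.063636, 1/2 · 0.11905 = 0.059524; these sum to 0.12316.
The posterior is then P(bag A | data) = 0.5167, P(bag B | data) = 0.4833.
The predictive probability is P(black next | data) = (1/4)(0.5167) + (2/5)(0.4833) = 0.3225.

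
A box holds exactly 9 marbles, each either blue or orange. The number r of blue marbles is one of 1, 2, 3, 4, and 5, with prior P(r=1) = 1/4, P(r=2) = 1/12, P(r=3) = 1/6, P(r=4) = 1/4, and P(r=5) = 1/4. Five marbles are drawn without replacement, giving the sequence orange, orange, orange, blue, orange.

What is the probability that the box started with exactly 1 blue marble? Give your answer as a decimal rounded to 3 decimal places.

0.472

Under each hypothesis, the probability of the observed sequence is: P(data | r = 1) = (8/9)(7/8)(6/7)(1/6)(5/5) = 0.11111; P(data | r = 2) = (7/9)(6/8)(5/7)(2/6)(4/5) = 0.11111; P(data | r = 3) = (6/9)(5/8)(4/7)(3/6)(3/5) = 0.071429; P(data | r = 4) = (5/9)(4/8)(3/7)(4/6)(2/5) = 0.031746; P(data | r = 5) = (4/9)(3/8)(2/7)(5/6)(1/5) = 0.0079365.
Weighting by the prior gives 1/4 · 0.11111 = 0.027778, 1/12 · 0.11111 = 0.0092593, 1/6 · 0.071429 = 0.011905, 1/4 · 0.031746 = 0.0079365, 1/4 · 0.0079365 = 0.0019841; summing to 0.058862.
Hence P(r = 1 | data) = (0.027778) / (0.058862) = 0.47191.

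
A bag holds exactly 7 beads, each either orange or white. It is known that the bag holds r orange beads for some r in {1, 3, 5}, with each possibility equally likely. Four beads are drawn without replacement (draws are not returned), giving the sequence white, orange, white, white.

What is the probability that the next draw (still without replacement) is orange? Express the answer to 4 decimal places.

0.2500

The likelihood of the observed sequence under each hypothesis: P(data | r = 1) = (6/7)(1/6)(5/5)(4/4) = 1/7; P(data | r = 3) = (4/7)(3/6)(3/5)(2/4) = 3/35; P(data | r = 5) = (2/7)(5/6)(1/5)(0/4) = 0.
Multiplying each by its prior: 1/3 · 1/7 = 1/21, 1/3 · 3/35 = 1/35, 1/3 · 0 = 0; these sum to 8/105.
Normalising, the posterior is P(r = 1 | data) = 5/8, P(r = 3 | data) = 3/8, P(r = 5 | data) = 0.
So P(orange next | data) = Σ P(orange next | H) P(H | data) = (0)(5/8) + (2/3)(3/8) = 1/4.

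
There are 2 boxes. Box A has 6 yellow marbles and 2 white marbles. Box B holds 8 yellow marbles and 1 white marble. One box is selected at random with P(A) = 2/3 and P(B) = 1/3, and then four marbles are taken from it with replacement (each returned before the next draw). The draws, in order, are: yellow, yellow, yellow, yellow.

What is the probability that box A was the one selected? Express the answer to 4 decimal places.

Compute the likelihood of the observed sequence for each case: P(data | box A) = (6/8)(6/8)(6/8)(6/8) = 0.31641; P(data | box B) = (8/9)(8/9)(8/9)(8/9) = 0.6243.
The prior-weighted likelihoods are 2/3 · 0.31641 = 0.21094, 1/3 · 0.6243 = 0.2081; with total 0.41904.
So P(box A | data) = (0.21094) / (0.41904) = 0.50339.

0.5034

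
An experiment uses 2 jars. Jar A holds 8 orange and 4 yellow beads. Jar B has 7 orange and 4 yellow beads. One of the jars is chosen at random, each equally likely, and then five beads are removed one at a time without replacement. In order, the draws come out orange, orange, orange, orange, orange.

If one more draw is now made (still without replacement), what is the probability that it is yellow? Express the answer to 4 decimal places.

0.6087

Under each hypothesis, the probability of the observed sequence is: P(data | jar A) = (8/12)(7/11)(6/10)(5/9)(4/8) = 7/99; P(data | jar B) = (7/11)(6/10)(5/9)(4/8)(3/7) = 1/22.
Multiplying each by its prior: 1/2 · 7/99 = 7/198, 1/2 · 1/22 = 1/44; with total 23/396.
Normalising, the posterior is P(jar A | data) = 14/23, P(jar B | data) = 9/23.
The predictive probability is P(yellow next | data) = (4/7)(14/23) + (2/3)(9/23) = 14/23.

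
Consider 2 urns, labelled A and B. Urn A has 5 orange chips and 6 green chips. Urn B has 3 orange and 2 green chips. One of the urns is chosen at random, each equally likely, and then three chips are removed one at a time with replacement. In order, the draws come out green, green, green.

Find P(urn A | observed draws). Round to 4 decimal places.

Under each hypothesis, the probability of the observed sequence is: P(data | urn A) = (6/11)(6/11)(6/11) = 0.16228; P(data | urn B) = (2/5)(2/5)(2/5) = 0.064.
Weighting by the prior gives 1/2 · 0.16228 = 0.081142, 1/2 · 0.064 = 0.032; with total 0.11314.
Hence P(urn A | data) = (0.081142) / (0.11314) = 0.71717.

0.7172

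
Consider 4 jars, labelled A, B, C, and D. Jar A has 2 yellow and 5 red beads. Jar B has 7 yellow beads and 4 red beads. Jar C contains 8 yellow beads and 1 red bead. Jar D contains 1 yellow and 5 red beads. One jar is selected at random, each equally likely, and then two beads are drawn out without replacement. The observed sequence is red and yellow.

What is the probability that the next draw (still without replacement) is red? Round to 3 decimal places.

The likelihood of the observed sequence under each hypothesis: P(data | jar A) = (5/7)(2/6) = 0.2381; P(data | jar B) = (4/11)(7/10) = 0.25455; P(data | jar C) = (1/9)(8/8) = 0.11111; P(data | jar D) = (5/6)(1/5) = 0.16667.
The prior-weighted likelihoods are 1/4 · 0.2381 = 0.059524, 1/4 · 0.25455 = 0.063636, 1/4 · 0.11111 = 0.027778, 1/4 · 0.16667 = 0.041667; summing to 0.1926.
Normalising, the posterior is P(jar A | data) = 0.30905, P(jar B | data) = 0.3304, P(jar C | data) = 0.14422, P(jar D | data) = 0.21633.
The predictive probability is P(red next | data) = (4/5)(0.30905) + (1/3)(0.3304) + (0)(0.14422) + (1)(0.21633) = 0.5737.

0.574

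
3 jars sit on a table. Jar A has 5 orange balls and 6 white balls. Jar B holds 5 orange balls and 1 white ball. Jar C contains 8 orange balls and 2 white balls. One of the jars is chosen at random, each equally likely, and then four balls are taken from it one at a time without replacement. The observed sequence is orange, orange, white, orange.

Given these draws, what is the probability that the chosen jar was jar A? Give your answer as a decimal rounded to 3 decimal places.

For each hypothesis, P(data | H) works out to: P(data | jar A) = (5/11)(4/10)(6/9)(3/8) = 1/22; P(data | jar B) = (5/6)(4/5)(1/4)(3/3) = 1/6; P(data | jar C) = (8/10)(7/9)(2/8)(6/7) = 2/15.
The prior-weighted likelihoods are 1/3 · 1/22 = 1/66, 1/3 · 1/6 = 1/18, 1/3 · 2/15 = 2/45; summing to 19/165.
So P(jar A | data) = (1/66) / (19/165) = 5/38.

0.132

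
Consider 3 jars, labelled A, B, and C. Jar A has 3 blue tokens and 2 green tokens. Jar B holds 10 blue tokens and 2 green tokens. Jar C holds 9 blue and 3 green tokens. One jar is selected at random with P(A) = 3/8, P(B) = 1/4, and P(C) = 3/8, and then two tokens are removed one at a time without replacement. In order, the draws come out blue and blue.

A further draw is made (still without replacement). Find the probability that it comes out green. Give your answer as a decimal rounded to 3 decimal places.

Compute the likelihood of the observed sequence for each case: P(data | jar A) = (3/5)(2/4) = 3/10; P(data | jar B) = (10/12)(9/11) = 15/22; P(data | jar C) = (9/12)(8/11) = 6/11.
Multiplying each by its prior: 3/8 · 3/10 = 9/80, 1/4 · 15/22 = 15/88, 3/8 · 6/11 = 9/44; with total 39/80.
Dividing through by the total gives posterior P(jar A | data) = 3/13, P(jar B | data) = 50/143, P(jar C | data) = 60/143.
So P(green next | data) = Σ P(green next | H) P(H | data) = (2/3)(3/13) + (1/5)(50/143) + (3/10)(60/143) = 50/143.

0.350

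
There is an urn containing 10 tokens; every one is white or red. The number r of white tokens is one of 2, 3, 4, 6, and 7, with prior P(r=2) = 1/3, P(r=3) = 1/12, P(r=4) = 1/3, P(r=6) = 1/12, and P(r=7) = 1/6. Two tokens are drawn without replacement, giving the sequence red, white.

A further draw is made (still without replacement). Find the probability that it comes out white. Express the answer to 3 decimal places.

0.388

Compute the likelihood of the observed sequence for each case: P(data | r = 2) = (8/10)(2/9) = 0.17778; P(data | r = 3) = (7/10)(3/9) = 0.23333; P(data | r = 4) = (6/10)(4/9) = 0.26667; P(data | r = 6) = (4/10)(6/9) = 0.26667; P(data | r = 7) = (3/10)(7/9) = 0.23333.
Weighting by the prior gives 1/3 · 0.17778 = 0.059259, 1/12 · 0.23333 = 0.019444, 1/3 · 0.26667 = 0.088889, 1/12 · 0.26667 = 0.022222, 1/6 · 0.23333 = 0.038889; with total 0.2287.
The posterior is then P(r = 2 | data) = 0.25911, P(r = 3 | data) = 0.08502, P(r = 4 | data) = 0.38866, P(r = 6 | data) = 0.097166, P(r = 7 | data) = 0.17004.
The predictive probability is P(white next | data) = (1/8)(0.25911) + (1/4)(0.08502) + (3/8)(0.38866) + (5/8)(0.097166) + (3/4)(0.17004) = 0.38765.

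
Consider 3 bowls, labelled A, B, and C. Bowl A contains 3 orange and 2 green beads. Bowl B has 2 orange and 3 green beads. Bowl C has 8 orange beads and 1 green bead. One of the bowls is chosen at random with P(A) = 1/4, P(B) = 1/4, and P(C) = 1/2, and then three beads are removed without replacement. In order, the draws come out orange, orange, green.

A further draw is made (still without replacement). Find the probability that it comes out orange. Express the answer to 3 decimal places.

0.617

For each hypothesis, P(data | H) works out to: P(data | bowl A) = (3/5)(2/4)(2/3) = 1/5; P(data | bowl B) = (2/5)(1/4)(3/3) = 1/10; P(data | bowl C) = (8/9)(7/8)(1/7) = 1/9.
Multiplying each by its prior: 1/4 · 1/5 = 1/20, 1/4 · 1/10 = 1/40, 1/2 · 1/9 = 1/18; summing to 47/360.
Normalising, the posterior is P(bowl A | data) = 18/47, P(bowl B | data) = 9/47, P(bowl C | data) = 20/47.
So P(orange next | data) = Σ P(orange next | H) P(H | data) = (1/2)(18/47) + (0)(9/47) + (1)(20/47) = 29/47.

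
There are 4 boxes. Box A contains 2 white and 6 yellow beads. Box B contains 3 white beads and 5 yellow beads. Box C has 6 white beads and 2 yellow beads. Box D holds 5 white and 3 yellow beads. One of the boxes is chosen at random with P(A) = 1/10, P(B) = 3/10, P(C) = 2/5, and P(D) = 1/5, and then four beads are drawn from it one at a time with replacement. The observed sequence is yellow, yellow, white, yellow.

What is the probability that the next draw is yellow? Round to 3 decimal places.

0.583

Under each hypothesis, the probability of the observed sequence is: P(data | box A) = (6/8)(6/8)(2/8)(6/8) = 0.10547; P(data | box B) = (5/8)(5/8)(3/8)(5/8) = 0.091553; P(data | box C) = (2/8)(2/8)(6/8)(2/8) = 0.011719; P(data | box D) = (3/8)(3/8)(5/8)(3/8) = 0.032959.
The prior-weighted likelihoods are 1/10 · 0.10547 = 0.010547, 3/10 · 0.091553 = 0.027466, 2/5 · 0.011719 = 0.0046875, 1/5 · 0.032959 = 0.0065918; these sum to 0.049292.
Dividing through by the total gives posterior P(box A | data) = 0.21397, P(box B | data) = 0.55721, P(box C | data) = 0.095097, P(box D | data) = 0.13373.
Averaging over the posterior, P(yellow next | data) = (3/4)(0.21397) + (5/8)(0.55721) + (1/4)(0.095097) + (3/8)(0.13373) = 0.58265.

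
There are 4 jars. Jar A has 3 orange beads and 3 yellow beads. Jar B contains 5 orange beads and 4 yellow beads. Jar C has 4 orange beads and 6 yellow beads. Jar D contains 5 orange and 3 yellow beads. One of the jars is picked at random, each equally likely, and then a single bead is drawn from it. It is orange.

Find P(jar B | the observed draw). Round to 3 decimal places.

The likelihood of this draw under each hypothesis: P(data | jar A) = (3/6) = 0.5; P(data | jar B) = (5/9) = 0.55556; P(data | jar C) = (4/10) = 0.4; P(data | jar D) = (5/8) = 0.625.
The prior-weighted likelihoods are 1/4 · 0.5 = 0.125, 1/4 · 0.55556 = 0.13889, 1/4 · 0.4 = 0.1, 1/4 · 0.625 = 0.15625; these sum to 0.52014.
By Bayes' rule, P(jar B | data) = (0.13889) / (0.52014) = 0.26702.

0.267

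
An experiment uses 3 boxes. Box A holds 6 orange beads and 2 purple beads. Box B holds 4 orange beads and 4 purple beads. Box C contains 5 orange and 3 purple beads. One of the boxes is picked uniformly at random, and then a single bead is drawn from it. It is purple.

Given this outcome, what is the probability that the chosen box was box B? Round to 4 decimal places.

The likelihood of this draw under each hypothesis: P(data | box A) = (2/8) = 1/4; P(data | box B) = (4/8) = 1/2; P(data | box C) = (3/8) = 3/8.
The prior-weighted likelihoods are 1/3 · 1/4 = 1/12, 1/3 · 1/2 = 1/6, 1/3 · 3/8 = 1/8; with total 3/8.
So P(box B | data) = (1/6) / (3/8) = 4/9.

0.4444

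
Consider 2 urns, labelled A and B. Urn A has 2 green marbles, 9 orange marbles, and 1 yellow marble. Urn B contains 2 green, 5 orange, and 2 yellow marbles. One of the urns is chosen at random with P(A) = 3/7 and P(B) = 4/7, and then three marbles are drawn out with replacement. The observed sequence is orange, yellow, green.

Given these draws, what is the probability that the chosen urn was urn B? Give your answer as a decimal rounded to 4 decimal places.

0.7784

Compute the likelihood of the observed sequence for each case: P(data | urn A) = (9/12)(1/12)(2/12) = 0.010417; P(data | urn B) = (5/9)(2/9)(2/9) = 0.027435.
Weighting by the prior gives 3/7 · 0.010417 = 0.0044643, 4/7 · 0.027435 = 0.015677; these sum to 0.020141.
Hence P(urn B | data) = (0.015677) / (0.020141) = 0.77835.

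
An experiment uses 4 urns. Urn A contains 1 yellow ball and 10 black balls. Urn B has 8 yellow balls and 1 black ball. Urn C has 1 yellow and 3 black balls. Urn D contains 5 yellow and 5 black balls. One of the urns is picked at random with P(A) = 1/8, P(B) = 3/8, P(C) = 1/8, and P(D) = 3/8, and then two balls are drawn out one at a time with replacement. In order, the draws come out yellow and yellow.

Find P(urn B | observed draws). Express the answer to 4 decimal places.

The likelihood of the observed sequence under each hypothesis: P(data | urn A) = (1/11)(1/11) = 0.0082645; P(data | urn B) = (8/9)(8/9) = 0.79012; P(data | urn C) = (1/4)(1/4) = 0.0625; P(data | urn D) = (5/10)(5/10) = 0.25.
The prior-weighted likelihoods are 1/8 · 0.0082645 = 0.0010331, 3/8 · 0.79012 = 0.2963, 1/8 · 0.0625 = 0.0078125, 3/8 · 0.25 = 0.09375; with total 0.39889.
Therefore the posterior P(urn B | data) = (0.2963) / (0.39889) = 0.7428.

0.7428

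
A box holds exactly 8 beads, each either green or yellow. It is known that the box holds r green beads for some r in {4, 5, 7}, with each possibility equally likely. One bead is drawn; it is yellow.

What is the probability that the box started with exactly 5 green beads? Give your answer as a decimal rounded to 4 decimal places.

0.3750

For each hypothesis, P(data | H) works out to: P(data | r = 4) = (4/8) = 1/2; P(data | r = 5) = (3/8) = 3/8; P(data | r = 7) = (1/8) = 1/8.
The prior-weighted likelihoods are 1/3 · 1/2 = 1/6, 1/3 · 3/8 = 1/8, 1/3 · 1/8 = 1/24; with total 1/3.
Therefore the posterior P(r = 5 | data) = (1/8) / (1/3) = 3/8.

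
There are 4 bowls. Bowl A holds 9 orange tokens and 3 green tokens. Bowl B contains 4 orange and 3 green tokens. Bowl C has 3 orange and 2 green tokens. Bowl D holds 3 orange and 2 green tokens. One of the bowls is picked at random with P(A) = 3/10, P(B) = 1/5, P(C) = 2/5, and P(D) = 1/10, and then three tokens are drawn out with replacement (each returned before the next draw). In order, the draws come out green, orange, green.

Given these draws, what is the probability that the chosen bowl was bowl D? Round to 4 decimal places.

0.1156

Under each hypothesis, the probability of the observed sequence is: P(data | bowl A) = (3/12)(9/12)(3/12) = 0.046875; P(data | bowl B) = (3/7)(4/7)(3/7) = 0.10496; P(data | bowl C) = (2/5)(3/5)(2/5) = 0.096; P(data | bowl D) = (2/5)(3/5)(2/5) = 0.096.
The prior-weighted likelihoods are 3/10 · 0.046875 = 0.014063, 1/5 · 0.10496 = 0.020991, 2/5 · 0.096 = 0.0384, 1/10 · 0.096 = 0.0096; these sum to 0.083054.
By Bayes' rule, P(bowl D | data) = (0.0096) / (0.083054) = 0.11559.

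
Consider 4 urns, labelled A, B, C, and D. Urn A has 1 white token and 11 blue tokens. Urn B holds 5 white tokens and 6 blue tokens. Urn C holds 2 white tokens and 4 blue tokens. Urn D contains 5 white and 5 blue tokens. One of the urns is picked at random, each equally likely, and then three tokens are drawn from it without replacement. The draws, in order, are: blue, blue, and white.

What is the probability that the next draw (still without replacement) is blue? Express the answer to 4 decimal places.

0.6134

Under each hypothesis, the probability of the observed sequence is: P(data | urn A) = (11/12)(10/11)(1/10) = 1/12; P(data | urn B) = (6/11)(5/10)(5/9) = 5/33; P(data | urn C) = (4/6)(3/5)(2/4) = 1/5; P(data | urn D) = (5/10)(4/9)(5/8) = 5/36.
Weighting by the prior gives 1/4 · 1/12 = 1/48, 1/4 · 5/33 = 5/132, 1/4 · 1/5 = 1/20, 1/4 · 5/36 = 5/144; summing to 71/495.
Dividing through by the total gives posterior P(urn A | data) = 0.14525, P(urn B | data) = 0.26408, P(urn C | data) = 0.34859, P(urn D | data) = 0.24208.
So P(blue next | data) = Σ P(blue next | H) P(H | data) = (1)(0.14525) + (1/2)(0.26408) + (2/3)(0.34859) + (3/7)(0.24208) = 0.61343.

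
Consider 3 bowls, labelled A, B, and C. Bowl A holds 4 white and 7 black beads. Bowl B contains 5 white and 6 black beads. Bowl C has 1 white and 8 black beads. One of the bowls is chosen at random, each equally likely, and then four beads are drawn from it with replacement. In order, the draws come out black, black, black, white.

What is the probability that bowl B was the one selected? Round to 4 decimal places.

Compute the likelihood of the observed sequence for each case: P(data | bowl A) = (7/11)(7/11)(7/11)(4/11) = 0.093709; P(data | bowl B) = (6/11)(6/11)(6/11)(5/11) = 0.073765; P(data | bowl C) = (8/9)(8/9)(8/9)(1/9) = 0.078037.
Weighting by the prior gives 1/3 · 0.093709 = 0.031236, 1/3 · 0.073765 = 0.024588, 1/3 · 0.078037 = 0.026012; with total 0.081837.
So P(bowl B | data) = (0.024588) / (0.081837) = 0.30046.

0.3005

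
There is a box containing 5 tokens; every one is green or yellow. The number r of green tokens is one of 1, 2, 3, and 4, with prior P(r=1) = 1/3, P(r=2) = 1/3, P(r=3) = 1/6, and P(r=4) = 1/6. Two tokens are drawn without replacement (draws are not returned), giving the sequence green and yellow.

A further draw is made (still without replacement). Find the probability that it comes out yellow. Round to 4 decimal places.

Compute the likelihood of the observed sequence for each case: P(data | r = 1) = (1/5)(4/4) = 1/5; P(data | r = 2) = (2/5)(3/4) = 3/10; P(data | r = 3) = (3/5)(2/4) = 3/10; P(data | r = 4) = (4/5)(1/4) = 1/5.
The prior-weighted likelihoods are 1/3 · 1/5 = 1/15, 1/3 · 3/10 = 1/10, 1/6 · 3/10 = 1/20, 1/6 · 1/5 = 1/30; these sum to 1/4.
The posterior is then P(r = 1 | data) = 4/15, P(r = 2 | data) = 2/5, P(r = 3 | data) = 1/5, P(r = 4 | data) = 2/15.
The predictive probability is P(yellow next | data) = (1)(4/15) + (2/3)(2/5) + (1/3)(1/5) + (0)(2/15) = 3/5.

0.6000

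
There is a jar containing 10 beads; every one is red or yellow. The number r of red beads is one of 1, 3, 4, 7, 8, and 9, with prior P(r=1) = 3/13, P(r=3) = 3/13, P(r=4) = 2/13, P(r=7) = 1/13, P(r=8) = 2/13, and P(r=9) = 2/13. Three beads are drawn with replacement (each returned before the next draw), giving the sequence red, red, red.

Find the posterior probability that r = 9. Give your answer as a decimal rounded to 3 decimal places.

For each hypothesis, P(data | H) works out to: P(data | r = 1) = (1/10)(1/10)(1/10) = 0.001; P(data | r = 3) = (3/10)(3/10)(3/10) = 0.027; P(data | r = 4) = (4/10)(4/10)(4/10) = 0.064; P(data | r = 7) = (7/10)(7/10)(7/10) = 0.343; P(data | r = 8) = (8/10)(8/10)(8/10) = 0.512; P(data | r = 9) = (9/10)(9/10)(9/10) = 0.729.
Multiplying each by its prior: 3/13 · 0.001 = 0.00023077, 3/13 · 0.027 = 0.0062308, 2/13 · 0.064 = 0.0098462, 1/13 · 0.343 = 0.026385, 2/13 · 0.512 = 0.078769, 2/13 · 0.729 = 0.11215; with total 0.23362.
So P(r = 9 | data) = (0.11215) / (0.23362) = 0.48008.

0.480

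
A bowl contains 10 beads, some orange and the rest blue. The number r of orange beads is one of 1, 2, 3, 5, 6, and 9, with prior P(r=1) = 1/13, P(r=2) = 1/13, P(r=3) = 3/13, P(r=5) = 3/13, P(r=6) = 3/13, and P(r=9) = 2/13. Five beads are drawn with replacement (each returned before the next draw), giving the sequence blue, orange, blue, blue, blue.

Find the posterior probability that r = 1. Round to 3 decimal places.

The likelihood of the observed sequence under each hypothesis: P(data | r = 1) = (9/10)(1/10)(9/10)(9/10)(9/10) = 0.06561; P(data | r = 2) = (8/10)(2/10)(8/10)(8/10)(8/10) = 0.08192; P(data | r = 3) = (7/10)(3/10)(7/10)(7/10)(7/10) = 0.07203; P(data | r = 5) = (5/10)(5/10)(5/10)(5/10)(5/10) = 0.03125; P(data | r = 6) = (4/10)(6/10)(4/10)(4/10)(4/10) = 0.01536; P(data | r = 9) = (1/10)(9/10)(1/10)(1/10)(1/10) = 9e-05.
Multiplying each by its prior: 1/13 · 0.06561 = 0.0050469, 1/13 · 0.08192 = 0.0063015, 3/13 · 0.07203 = 0.016622, 3/13 · 0.03125 = 0.0072115, 3/13 · 0.01536 = 0.0035446, 2/13 · 9e-05 = 1.3846e-05; with total 0.038741.
Therefore the posterior P(r = 1 | data) = (0.0050469) / (0.038741) = 0.13027.

0.130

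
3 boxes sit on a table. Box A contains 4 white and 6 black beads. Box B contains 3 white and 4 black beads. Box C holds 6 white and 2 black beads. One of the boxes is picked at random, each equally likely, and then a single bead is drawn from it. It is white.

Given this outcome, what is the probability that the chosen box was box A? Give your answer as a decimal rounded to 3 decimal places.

0.253

For each hypothesis, P(data | H) works out to: P(data | box A) = (4/10) = 2/5; P(data | box B) = (3/7) = 3/7; P(data | box C) = (6/8) = 3/4.
Multiplying each by its prior: 1/3 · 2/5 = 2/15, 1/3 · 3/7 = 1/7, 1/3 · 3/4 = 1/4; summing to 221/420.
So P(box A | data) = (2/15) / (221/420) = 56/221.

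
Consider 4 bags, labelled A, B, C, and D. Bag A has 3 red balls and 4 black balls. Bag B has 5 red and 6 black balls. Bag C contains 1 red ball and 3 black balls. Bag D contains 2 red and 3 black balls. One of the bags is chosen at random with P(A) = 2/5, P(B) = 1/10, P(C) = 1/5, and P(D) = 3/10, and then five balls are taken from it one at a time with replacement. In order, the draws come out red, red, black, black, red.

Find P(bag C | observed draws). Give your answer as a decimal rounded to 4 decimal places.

0.0808

The likelihood of the observed sequence under each hypothesis: P(data | bag A) = (3/7)(3/7)(4/7)(4/7)(3/7) = 0.025704; P(data | bag B) = (5/11)(5/11)(6/11)(6/11)(5/11) = 0.027941; P(data | bag C) = (1/4)(1/4)(3/4)(3/4)(1/4) = 0.0087891; P(data | bag D) = (2/5)(2/5)(3/5)(3/5)(2/5) = 0.02304.
The prior-weighted likelihoods are 2/5 · 0.025704 = 0.010281, 1/10 · 0.027941 = 0.0027941, 1/5 · 0.0087891 = 0.0017578, 3/10 · 0.02304 = 0.006912; summing to 0.021745.
Therefore the posterior P(bag C | data) = (0.0017578) / (0.021745) = 0.080836.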